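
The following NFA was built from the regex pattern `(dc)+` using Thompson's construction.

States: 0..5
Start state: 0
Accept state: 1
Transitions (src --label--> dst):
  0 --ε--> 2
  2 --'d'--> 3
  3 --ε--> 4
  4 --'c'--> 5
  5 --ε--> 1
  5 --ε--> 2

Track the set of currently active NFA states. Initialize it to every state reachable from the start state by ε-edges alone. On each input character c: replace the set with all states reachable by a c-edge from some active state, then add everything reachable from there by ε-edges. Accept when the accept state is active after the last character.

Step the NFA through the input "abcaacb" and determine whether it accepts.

start: ε-closure({0}) = {0,2}
'a' @ 1: {}  — dead — no transitions
rest 'bcaacb' ignored (set empty)
end set {} — state 1 not in

Answer: REJECT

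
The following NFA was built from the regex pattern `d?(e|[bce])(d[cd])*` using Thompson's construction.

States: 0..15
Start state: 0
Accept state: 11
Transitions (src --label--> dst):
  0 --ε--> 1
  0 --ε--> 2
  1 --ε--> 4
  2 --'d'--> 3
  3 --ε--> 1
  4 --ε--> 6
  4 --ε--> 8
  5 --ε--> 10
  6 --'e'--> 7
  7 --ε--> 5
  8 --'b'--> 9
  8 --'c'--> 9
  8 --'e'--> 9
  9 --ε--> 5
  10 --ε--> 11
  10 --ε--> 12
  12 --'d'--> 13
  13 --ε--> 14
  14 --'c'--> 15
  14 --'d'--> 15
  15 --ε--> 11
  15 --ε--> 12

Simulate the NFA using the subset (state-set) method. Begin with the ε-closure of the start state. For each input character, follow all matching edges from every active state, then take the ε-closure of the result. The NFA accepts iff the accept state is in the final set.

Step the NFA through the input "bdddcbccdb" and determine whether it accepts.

Answer: REJECT

Trace:
S₀ = ε-closure({0}) = {0,1,2,4,6,8}
'b' @ 1: {5,9,10,11,12}  ✓accept
'd' @ 2: {13,14}
'd' @ 3: {11,12,15}  ✓accept
'd' @ 4: {13,14}
'c' @ 5: {11,12,15}  ✓accept
'b' @ 6: {}  — dead — no transitions
rest 'ccdb' ignored (set empty)
end set {} — state 11 not in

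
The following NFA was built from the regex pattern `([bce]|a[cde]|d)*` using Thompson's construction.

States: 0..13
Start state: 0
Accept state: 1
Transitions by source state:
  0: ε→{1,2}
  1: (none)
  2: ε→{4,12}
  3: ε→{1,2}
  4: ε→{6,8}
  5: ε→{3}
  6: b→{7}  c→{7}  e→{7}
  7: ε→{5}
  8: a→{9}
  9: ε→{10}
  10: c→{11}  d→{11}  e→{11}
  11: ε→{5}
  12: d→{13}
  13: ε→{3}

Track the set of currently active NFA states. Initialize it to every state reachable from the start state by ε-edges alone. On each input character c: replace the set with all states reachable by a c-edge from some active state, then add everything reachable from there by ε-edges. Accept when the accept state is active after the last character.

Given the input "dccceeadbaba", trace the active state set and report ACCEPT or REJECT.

Answer: REJECT

Steps:
S₀ = ε-closure({0}) = {0,1,2,4,6,8,12}
'd' @ 1: {1,2,3,4,6,8,12,13}  (accept∈set)
'c' @ 2: {1,2,3,4,5,6,7,8,12}  (accept∈set)
'c' @ 3: {1,2,3,4,5,6,7,8,12}  (accept∈set)
'c' @ 4: {1,2,3,4,5,6,7,8,12}  (accept∈set)
'e' @ 5: {1,2,3,4,5,6,7,8,12}  (accept∈set)
'e' @ 6: {1,2,3,4,5,6,7,8,12}  (accept∈set)
'a' @ 7: {9,10}
'd' @ 8: {1,2,3,4,5,6,8,11,12}  (accept∈set)
'b' @ 9: {1,2,3,4,5,6,7,8,12}  (accept∈set)
'a' @ 10: {9,10}
'b' @ 11: {}  — state set empty
rest 'a' ignored (set empty)
final: {}; accept 1 not in set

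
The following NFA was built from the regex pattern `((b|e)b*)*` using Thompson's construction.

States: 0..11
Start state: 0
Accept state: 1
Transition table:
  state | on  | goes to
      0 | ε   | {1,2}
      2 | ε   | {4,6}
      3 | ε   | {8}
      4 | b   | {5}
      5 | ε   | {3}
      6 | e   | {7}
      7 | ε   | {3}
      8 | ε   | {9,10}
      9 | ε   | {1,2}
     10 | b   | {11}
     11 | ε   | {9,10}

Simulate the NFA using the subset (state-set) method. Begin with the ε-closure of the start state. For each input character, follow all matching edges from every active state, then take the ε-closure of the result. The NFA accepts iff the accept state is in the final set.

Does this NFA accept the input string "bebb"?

S₀ = ε-closure({0}) = {0,1,2,4,6}
'b' @ 1: {1,2,3,4,5,6,8,9,10}  (accept∈set)
'e' @ 2: {1,2,3,4,6,7,8,9,10}  (accept∈set)
'b' @ 3: {1,2,3,4,5,6,8,9,10,11}  (accept∈set)
'b' @ 4: {1,2,3,4,5,6,8,9,10,11}  (accept∈set)
final: {1,2,3,4,5,6,8,9,10,11}; accept 1 in set

Answer: ACCEPT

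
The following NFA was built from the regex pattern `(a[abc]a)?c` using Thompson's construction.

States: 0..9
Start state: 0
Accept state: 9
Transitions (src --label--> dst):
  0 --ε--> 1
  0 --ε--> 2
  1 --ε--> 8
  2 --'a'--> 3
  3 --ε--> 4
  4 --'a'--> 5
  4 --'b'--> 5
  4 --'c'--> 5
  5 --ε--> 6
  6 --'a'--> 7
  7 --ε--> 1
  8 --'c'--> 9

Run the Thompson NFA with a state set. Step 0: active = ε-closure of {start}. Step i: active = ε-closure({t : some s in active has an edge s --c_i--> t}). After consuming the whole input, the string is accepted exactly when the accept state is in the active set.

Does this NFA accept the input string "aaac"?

Answer: ACCEPT

Derivation:
S₀ = ε-closure({0}) = {0,1,2,8}
'a' @ 1: {3,4}
'a' @ 2: {5,6}
'a' @ 3: {1,7,8}
'c' @ 4: {9}  (accept∈set)
after full input: {9}  (accept=9 in)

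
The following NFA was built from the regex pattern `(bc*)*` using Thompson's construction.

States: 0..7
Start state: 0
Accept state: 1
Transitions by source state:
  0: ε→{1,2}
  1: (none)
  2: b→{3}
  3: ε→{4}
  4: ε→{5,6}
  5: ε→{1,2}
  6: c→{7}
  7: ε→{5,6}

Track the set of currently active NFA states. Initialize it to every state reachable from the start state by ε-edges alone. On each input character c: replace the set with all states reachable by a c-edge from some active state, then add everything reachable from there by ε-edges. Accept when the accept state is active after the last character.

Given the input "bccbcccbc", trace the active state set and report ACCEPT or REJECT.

Answer: ACCEPT

Steps:
initial (ε-close {0}): {0,1,2}
'b' @ 1: {1,2,3,4,5,6}  ✓accept
'c' @ 2: {1,2,5,6,7}  ✓accept
'c' @ 3: {1,2,5,6,7}  ✓accept
'b' @ 4: {1,2,3,4,5,6}  ✓accept
'c' @ 5: {1,2,5,6,7}  ✓accept
'c' @ 6: {1,2,5,6,7}  ✓accept
'c' @ 7: {1,2,5,6,7}  ✓accept
'b' @ 8: {1,2,3,4,5,6}  ✓accept
'c' @ 9: {1,2,5,6,7}  ✓accept
end set {1,2,5,6,7} — state 1 in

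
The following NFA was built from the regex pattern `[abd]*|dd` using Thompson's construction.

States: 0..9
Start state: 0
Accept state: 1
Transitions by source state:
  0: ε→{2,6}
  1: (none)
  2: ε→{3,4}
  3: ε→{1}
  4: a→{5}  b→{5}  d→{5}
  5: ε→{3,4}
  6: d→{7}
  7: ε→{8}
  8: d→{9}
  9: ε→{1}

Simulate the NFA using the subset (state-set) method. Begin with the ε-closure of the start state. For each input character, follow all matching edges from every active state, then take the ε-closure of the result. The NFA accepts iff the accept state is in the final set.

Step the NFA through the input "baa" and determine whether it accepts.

Answer: ACCEPT

Steps:
start: ε-closure({0}) = {0,1,2,3,4,6}
'b' @ 1: {1,3,4,5}  [accepting]
'a' @ 2: {1,3,4,5}  [accepting]
'a' @ 3: {1,3,4,5}  [accepting]
final: {1,3,4,5}; accept 1 in set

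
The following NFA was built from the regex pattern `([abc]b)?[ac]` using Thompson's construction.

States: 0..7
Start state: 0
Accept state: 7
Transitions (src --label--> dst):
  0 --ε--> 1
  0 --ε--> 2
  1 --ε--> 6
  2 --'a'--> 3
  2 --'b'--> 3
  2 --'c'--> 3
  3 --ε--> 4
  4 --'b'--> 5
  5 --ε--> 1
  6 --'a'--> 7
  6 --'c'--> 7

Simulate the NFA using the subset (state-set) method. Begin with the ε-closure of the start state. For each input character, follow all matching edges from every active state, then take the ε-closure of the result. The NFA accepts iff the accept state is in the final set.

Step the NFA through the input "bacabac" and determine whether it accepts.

S₀ = ε-closure({0}) = {0,1,2,6}
'b' @ 1: {3,4}
'a' @ 2: {}  — state set empty
rest 'cabac' ignored (set empty)
after full input: {}  (accept=7 not in)

Answer: REJECT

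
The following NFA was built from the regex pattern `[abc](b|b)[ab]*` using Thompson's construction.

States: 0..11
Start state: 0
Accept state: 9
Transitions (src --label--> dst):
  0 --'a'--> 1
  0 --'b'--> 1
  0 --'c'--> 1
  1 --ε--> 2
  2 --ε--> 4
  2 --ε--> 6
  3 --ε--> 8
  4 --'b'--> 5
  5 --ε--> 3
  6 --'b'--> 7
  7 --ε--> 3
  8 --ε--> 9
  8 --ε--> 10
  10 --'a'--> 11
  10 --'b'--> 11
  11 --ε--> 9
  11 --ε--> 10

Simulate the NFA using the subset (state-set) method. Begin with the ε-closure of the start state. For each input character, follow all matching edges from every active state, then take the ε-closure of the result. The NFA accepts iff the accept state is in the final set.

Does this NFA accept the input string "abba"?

S₀ = ε-closure({0}) = {0}
'a' @ 1: {1,2,4,6}
'b' @ 2: {3,5,7,8,9,10}  (accept∈set)
'b' @ 3: {9,10,11}  (accept∈set)
'a' @ 4: {9,10,11}  (accept∈set)
after full input: {9,10,11}  (accept=9 in)

Answer: ACCEPT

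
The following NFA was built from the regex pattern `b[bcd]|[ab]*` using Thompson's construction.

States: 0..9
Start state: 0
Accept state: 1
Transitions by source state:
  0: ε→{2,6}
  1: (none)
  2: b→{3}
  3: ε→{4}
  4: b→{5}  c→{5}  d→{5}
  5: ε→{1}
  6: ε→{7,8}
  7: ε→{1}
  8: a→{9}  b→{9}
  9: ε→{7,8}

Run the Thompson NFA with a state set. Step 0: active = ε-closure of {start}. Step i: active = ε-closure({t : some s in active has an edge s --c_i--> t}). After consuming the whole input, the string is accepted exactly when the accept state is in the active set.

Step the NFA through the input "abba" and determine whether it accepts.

Answer: ACCEPT

Steps:
S₀ = ε-closure({0}) = {0,1,2,6,7,8}
'a' @ 1: {1,7,8,9}  [accepting]
'b' @ 2: {1,7,8,9}  [accepting]
'b' @ 3: {1,7,8,9}  [accepting]
'a' @ 4: {1,7,8,9}  [accepting]
final: {1,7,8,9}; accept 1 in set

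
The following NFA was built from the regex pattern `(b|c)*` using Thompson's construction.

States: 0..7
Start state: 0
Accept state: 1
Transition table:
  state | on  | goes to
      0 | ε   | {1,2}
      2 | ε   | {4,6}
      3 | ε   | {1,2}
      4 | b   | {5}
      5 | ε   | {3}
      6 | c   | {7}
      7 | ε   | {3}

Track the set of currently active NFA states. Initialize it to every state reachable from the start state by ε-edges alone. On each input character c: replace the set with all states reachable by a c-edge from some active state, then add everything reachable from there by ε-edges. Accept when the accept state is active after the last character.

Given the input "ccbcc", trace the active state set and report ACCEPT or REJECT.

S₀ = ε-closure({0}) = {0,1,2,4,6}
'c' @ 1: {1,2,3,4,6,7}  ✓accept
'c' @ 2: {1,2,3,4,6,7}  ✓accept
'b' @ 3: {1,2,3,4,5,6}  ✓accept
'c' @ 4: {1,2,3,4,6,7}  ✓accept
'c' @ 5: {1,2,3,4,6,7}  ✓accept
after full input: {1,2,3,4,6,7}  (accept=1 in)

Answer: ACCEPT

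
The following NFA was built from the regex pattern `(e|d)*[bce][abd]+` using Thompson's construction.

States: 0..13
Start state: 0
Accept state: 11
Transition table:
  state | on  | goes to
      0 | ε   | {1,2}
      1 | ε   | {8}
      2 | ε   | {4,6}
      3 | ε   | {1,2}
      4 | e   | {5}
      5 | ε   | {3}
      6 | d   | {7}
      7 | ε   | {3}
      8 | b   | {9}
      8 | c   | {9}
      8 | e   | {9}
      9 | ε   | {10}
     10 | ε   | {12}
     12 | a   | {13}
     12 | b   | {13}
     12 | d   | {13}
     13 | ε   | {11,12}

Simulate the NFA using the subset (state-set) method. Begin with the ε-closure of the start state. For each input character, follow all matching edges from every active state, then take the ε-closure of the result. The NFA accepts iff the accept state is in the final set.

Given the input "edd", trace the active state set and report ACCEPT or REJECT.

start: ε-closure({0}) = {0,1,2,4,6,8}
'e' @ 1: {1,2,3,4,5,6,8,9,10,12}
'd' @ 2: {1,2,3,4,6,7,8,11,12,13}  [accepting]
'd' @ 3: {1,2,3,4,6,7,8,11,12,13}  [accepting]
final: {1,2,3,4,6,7,8,11,12,13}; accept 11 in set

Answer: ACCEPT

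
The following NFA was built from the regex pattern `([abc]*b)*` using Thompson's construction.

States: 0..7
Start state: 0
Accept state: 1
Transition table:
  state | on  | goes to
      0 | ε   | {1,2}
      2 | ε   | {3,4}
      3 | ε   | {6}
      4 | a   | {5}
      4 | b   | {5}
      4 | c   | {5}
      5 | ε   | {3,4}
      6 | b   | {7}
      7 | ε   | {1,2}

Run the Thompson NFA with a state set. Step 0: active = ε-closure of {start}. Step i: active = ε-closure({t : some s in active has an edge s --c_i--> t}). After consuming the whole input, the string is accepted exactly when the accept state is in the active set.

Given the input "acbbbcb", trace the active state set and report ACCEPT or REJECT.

Answer: ACCEPT

Derivation:
initial (ε-close {0}): {0,1,2,3,4,6}
'a' @ 1: {3,4,5,6}
'c' @ 2: {3,4,5,6}
'b' @ 3: {1,2,3,4,5,6,7}  ✓accept
'b' @ 4: {1,2,3,4,5,6,7}  ✓accept
'b' @ 5: {1,2,3,4,5,6,7}  ✓accept
'c' @ 6: {3,4,5,6}
'b' @ 7: {1,2,3,4,5,6,7}  ✓accept
end set {1,2,3,4,5,6,7} — state 1 in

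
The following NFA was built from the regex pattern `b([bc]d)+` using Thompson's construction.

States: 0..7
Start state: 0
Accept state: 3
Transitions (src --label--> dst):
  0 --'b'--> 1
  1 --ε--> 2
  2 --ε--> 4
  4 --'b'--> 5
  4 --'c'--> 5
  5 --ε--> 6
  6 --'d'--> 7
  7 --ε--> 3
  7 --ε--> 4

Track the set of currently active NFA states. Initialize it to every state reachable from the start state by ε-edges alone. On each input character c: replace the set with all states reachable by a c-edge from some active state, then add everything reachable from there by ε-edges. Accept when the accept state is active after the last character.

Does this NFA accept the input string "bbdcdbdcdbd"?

Answer: ACCEPT

Derivation:
S₀ = ε-closure({0}) = {0}
'b' @ 1: {1,2,4}
'b' @ 2: {5,6}
'd' @ 3: {3,4,7}  [accepting]
'c' @ 4: {5,6}
'd' @ 5: {3,4,7}  [accepting]
'b' @ 6: {5,6}
'd' @ 7: {3,4,7}  [accepting]
'c' @ 8: {5,6}
'd' @ 9: {3,4,7}  [accepting]
'b' @ 10: {5,6}
'd' @ 11: {3,4,7}  [accepting]
end set {3,4,7} — state 3 in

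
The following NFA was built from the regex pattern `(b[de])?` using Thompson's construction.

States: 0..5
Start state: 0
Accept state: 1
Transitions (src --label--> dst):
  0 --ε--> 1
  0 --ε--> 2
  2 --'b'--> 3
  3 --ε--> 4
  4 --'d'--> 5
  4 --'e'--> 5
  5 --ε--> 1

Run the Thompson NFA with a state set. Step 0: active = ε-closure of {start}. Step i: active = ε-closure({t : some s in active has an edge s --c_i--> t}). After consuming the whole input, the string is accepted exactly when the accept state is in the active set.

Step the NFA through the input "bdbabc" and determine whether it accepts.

Answer: REJECT

Derivation:
S₀ = ε-closure({0}) = {0,1,2}
'b' @ 1: {3,4}
'd' @ 2: {1,5}  [accepting]
'b' @ 3: {}  — dead — no transitions
rest 'abc' ignored (set empty)
final: {}; accept 1 not in set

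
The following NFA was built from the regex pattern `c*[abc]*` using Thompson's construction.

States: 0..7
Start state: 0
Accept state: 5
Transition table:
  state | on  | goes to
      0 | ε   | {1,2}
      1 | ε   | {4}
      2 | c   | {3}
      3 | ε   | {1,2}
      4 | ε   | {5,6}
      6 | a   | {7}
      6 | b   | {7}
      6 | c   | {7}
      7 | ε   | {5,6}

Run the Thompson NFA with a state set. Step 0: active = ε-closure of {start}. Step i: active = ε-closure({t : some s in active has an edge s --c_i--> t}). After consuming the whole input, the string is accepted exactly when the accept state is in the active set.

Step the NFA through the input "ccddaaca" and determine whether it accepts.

S₀ = ε-closure({0}) = {0,1,2,4,5,6}
'c' @ 1: {1,2,3,4,5,6,7}  (accept∈set)
'c' @ 2: {1,2,3,4,5,6,7}  (accept∈set)
'd' @ 3: {}  — no active states
rest 'daaca' ignored (set empty)
end set {} — state 5 not in

Answer: REJECT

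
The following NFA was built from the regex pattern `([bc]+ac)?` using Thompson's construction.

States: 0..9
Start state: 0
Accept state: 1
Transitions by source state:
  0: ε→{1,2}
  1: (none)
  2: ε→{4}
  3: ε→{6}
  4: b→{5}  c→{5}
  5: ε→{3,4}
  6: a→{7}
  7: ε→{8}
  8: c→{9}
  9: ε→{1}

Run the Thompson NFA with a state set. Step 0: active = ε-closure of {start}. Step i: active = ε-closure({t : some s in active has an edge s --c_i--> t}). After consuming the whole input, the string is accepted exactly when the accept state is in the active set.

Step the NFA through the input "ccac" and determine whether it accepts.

Answer: ACCEPT

Steps:
S₀ = ε-closure({0}) = {0,1,2,4}
'c' @ 1: {3,4,5,6}
'c' @ 2: {3,4,5,6}
'a' @ 3: {7,8}
'c' @ 4: {1,9}  [accepting]
end set {1,9} — state 1 in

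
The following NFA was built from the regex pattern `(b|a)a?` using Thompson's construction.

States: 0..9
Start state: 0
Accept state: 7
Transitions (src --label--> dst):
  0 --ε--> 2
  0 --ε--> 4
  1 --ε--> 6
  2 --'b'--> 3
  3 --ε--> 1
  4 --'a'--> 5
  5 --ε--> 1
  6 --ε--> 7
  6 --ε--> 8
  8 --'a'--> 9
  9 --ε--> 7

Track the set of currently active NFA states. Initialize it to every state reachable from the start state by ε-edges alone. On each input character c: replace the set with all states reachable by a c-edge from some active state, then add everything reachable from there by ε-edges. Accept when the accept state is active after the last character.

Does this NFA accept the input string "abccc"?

start: ε-closure({0}) = {0,2,4}
'a' @ 1: {1,5,6,7,8}  (accept∈set)
'b' @ 2: {}  — no active states
rest 'ccc' ignored (set empty)
final: {}; accept 7 not in set

Answer: REJECT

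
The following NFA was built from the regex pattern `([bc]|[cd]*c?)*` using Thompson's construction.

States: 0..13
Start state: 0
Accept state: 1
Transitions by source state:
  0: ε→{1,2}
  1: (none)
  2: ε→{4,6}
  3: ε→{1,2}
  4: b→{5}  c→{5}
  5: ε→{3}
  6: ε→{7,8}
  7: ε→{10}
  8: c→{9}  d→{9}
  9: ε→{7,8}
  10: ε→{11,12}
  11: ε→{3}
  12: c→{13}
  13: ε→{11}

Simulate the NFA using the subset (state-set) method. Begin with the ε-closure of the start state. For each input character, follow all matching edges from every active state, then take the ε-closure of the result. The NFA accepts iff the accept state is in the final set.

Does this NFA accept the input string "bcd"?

Answer: ACCEPT

Derivation:
start: ε-closure({0}) = {0,1,2,3,4,6,7,8,10,11,12}
'b' @ 1: {1,2,3,4,5,6,7,8,10,11,12}  ✓accept
'c' @ 2: {1,2,3,4,5,6,7,8,9,10,11,12,13}  ✓accept
'd' @ 3: {1,2,3,4,6,7,8,9,10,11,12}  ✓accept
final: {1,2,3,4,6,7,8,9,10,11,12}; accept 1 in set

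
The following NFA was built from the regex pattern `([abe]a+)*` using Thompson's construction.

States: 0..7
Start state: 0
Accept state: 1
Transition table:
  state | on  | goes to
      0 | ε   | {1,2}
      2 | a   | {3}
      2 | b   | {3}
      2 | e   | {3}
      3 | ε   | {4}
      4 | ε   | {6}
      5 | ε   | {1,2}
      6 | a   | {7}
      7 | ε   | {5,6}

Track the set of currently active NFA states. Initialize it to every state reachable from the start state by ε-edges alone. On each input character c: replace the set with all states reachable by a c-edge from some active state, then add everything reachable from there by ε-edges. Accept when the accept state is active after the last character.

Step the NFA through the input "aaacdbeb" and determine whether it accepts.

initial (ε-close {0}): {0,1,2}
'a' @ 1: {3,4,6}
'a' @ 2: {1,2,5,6,7}  ✓accept
'a' @ 3: {1,2,3,4,5,6,7}  ✓accept
'c' @ 4: {}  — no active states
rest 'dbeb' ignored (set empty)
final: {}; accept 1 not in set

Answer: REJECT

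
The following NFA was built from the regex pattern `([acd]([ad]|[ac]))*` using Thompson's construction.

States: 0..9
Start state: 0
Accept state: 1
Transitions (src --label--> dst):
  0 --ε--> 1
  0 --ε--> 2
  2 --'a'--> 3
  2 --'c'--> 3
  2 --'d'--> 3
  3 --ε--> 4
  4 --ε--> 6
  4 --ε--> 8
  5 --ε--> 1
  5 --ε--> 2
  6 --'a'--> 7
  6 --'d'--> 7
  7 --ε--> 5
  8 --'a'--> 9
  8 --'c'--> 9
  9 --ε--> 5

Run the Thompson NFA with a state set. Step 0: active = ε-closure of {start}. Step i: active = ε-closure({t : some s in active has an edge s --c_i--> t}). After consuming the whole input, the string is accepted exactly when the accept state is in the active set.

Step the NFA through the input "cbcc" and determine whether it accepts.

Answer: REJECT

Steps:
S₀ = ε-closure({0}) = {0,1,2}
'c' @ 1: {3,4,6,8}
'b' @ 2: {}  — dead — no transitions
rest 'cc' ignored (set empty)
end set {} — state 1 not in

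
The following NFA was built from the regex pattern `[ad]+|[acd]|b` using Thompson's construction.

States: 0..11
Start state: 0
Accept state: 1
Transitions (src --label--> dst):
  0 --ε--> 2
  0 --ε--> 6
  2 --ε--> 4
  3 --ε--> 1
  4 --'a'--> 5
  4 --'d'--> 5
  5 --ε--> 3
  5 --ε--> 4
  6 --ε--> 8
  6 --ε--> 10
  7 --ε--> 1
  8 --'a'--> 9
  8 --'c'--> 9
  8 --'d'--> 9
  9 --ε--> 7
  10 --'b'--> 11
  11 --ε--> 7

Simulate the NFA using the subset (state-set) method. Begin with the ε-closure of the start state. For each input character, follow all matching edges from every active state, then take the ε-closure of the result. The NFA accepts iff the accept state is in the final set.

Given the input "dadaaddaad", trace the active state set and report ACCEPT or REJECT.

Answer: ACCEPT

Trace:
S₀ = ε-closure({0}) = {0,2,4,6,8,10}
'd' @ 1: {1,3,4,5,7,9}  ✓accept
'a' @ 2: {1,3,4,5}  ✓accept
'd' @ 3: {1,3,4,5}  ✓accept
'a' @ 4: {1,3,4,5}  ✓accept
'a' @ 5: {1,3,4,5}  ✓accept
'd' @ 6: {1,3,4,5}  ✓accept
'd' @ 7: {1,3,4,5}  ✓accept
'a' @ 8: {1,3,4,5}  ✓accept
'a' @ 9: {1,3,4,5}  ✓accept
'd' @ 10: {1,3,4,5}  ✓accept
end set {1,3,4,5} — state 1 in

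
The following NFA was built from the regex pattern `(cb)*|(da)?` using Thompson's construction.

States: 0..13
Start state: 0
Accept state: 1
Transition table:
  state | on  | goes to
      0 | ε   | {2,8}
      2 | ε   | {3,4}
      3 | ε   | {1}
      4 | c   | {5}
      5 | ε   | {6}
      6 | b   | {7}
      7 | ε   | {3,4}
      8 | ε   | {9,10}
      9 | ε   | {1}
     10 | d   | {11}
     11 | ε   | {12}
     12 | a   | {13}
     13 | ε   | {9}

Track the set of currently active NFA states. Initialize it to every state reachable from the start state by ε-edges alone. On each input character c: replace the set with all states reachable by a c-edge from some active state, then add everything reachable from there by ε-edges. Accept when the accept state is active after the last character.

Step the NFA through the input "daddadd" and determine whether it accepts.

Answer: REJECT

Steps:
initial (ε-close {0}): {0,1,2,3,4,8,9,10}
'd' @ 1: {11,12}
'a' @ 2: {1,9,13}  (accept∈set)
'd' @ 3: {}  — dead — no transitions
rest 'dadd' ignored (set empty)
after full input: {}  (accept=1 not in)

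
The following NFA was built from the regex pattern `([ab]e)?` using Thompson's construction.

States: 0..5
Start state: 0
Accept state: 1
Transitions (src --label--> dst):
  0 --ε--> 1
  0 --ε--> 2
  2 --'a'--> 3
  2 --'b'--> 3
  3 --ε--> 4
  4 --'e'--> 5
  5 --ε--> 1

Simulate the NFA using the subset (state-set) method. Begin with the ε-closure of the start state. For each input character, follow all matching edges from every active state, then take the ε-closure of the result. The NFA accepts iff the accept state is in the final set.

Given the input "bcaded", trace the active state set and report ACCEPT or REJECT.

S₀ = ε-closure({0}) = {0,1,2}
'b' @ 1: {3,4}
'c' @ 2: {}  — state set empty
rest 'aded' ignored (set empty)
end set {} — state 1 not in

Answer: REJECT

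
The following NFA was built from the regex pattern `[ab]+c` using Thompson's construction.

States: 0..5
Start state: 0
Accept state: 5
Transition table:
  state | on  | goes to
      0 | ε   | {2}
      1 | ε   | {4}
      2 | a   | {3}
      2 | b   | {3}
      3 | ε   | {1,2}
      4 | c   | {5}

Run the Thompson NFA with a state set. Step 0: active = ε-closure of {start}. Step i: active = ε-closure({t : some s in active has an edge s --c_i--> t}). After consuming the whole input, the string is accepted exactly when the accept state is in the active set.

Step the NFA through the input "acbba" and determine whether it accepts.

Answer: REJECT

Trace:
start: ε-closure({0}) = {0,2}
'a' @ 1: {1,2,3,4}
'c' @ 2: {5}  ✓accept
'b' @ 3: {}  — no active states
rest 'ba' ignored (set empty)
after full input: {}  (accept=5 not in)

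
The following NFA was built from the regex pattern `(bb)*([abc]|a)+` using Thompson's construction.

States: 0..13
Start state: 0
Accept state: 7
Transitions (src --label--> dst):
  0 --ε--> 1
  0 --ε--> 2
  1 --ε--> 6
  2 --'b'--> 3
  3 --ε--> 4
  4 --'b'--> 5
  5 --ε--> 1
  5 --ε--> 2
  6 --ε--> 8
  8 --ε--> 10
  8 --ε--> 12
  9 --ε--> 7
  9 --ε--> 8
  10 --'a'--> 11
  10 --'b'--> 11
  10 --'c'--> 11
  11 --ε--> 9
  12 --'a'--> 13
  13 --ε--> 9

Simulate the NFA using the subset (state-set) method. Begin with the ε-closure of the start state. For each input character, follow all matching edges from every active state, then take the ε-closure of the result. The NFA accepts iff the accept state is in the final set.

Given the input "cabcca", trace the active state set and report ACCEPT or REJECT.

S₀ = ε-closure({0}) = {0,1,2,6,8,10,12}
'c' @ 1: {7,8,9,10,11,12}  [accepting]
'a' @ 2: {7,8,9,10,11,12,13}  [accepting]
'b' @ 3: {7,8,9,10,11,12}  [accepting]
'c' @ 4: {7,8,9,10,11,12}  [accepting]
'c' @ 5: {7,8,9,10,11,12}  [accepting]
'a' @ 6: {7,8,9,10,11,12,13}  [accepting]
end set {7,8,9,10,11,12,13} — state 7 in

Answer: ACCEPT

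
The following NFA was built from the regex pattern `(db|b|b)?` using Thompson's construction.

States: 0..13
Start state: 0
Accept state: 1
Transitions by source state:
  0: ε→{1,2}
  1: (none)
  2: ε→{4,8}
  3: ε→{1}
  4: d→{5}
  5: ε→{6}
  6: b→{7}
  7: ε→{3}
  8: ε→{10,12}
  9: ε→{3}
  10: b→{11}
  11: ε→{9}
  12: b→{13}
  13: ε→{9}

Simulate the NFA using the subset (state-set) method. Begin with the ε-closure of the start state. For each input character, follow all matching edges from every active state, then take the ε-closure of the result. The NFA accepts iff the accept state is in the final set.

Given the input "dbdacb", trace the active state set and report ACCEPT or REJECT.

initial (ε-close {0}): {0,1,2,4,8,10,12}
'd' @ 1: {5,6}
'b' @ 2: {1,3,7}  [accepting]
'd' @ 3: {}  — state set empty
rest 'acb' ignored (set empty)
final: {}; accept 1 not in set

Answer: REJECT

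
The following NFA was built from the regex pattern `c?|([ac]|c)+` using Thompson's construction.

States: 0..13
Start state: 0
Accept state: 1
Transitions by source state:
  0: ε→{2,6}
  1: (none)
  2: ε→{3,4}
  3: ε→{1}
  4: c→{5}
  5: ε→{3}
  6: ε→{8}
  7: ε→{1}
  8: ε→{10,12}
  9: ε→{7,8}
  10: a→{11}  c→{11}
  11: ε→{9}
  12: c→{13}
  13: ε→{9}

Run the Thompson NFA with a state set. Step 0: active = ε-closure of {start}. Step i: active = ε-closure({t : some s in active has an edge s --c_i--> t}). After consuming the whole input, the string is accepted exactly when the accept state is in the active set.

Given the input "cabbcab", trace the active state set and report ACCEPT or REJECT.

Answer: REJECT

Derivation:
start: ε-closure({0}) = {0,1,2,3,4,6,8,10,12}
'c' @ 1: {1,3,5,7,8,9,10,11,12,13}  [accepting]
'a' @ 2: {1,7,8,9,10,11,12}  [accepting]
'b' @ 3: {}  — no active states
rest 'bcab' ignored (set empty)
after full input: {}  (accept=1 not in)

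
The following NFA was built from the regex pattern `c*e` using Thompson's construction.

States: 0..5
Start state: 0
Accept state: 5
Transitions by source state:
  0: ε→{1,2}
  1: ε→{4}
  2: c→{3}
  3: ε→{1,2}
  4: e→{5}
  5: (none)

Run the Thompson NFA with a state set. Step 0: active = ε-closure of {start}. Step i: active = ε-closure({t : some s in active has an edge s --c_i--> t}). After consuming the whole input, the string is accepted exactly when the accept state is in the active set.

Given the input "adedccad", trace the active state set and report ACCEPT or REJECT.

initial (ε-close {0}): {0,1,2,4}
'a' @ 1: {}  — state set empty
rest 'dedccad' ignored (set empty)
after full input: {}  (accept=5 not in)

Answer: REJECT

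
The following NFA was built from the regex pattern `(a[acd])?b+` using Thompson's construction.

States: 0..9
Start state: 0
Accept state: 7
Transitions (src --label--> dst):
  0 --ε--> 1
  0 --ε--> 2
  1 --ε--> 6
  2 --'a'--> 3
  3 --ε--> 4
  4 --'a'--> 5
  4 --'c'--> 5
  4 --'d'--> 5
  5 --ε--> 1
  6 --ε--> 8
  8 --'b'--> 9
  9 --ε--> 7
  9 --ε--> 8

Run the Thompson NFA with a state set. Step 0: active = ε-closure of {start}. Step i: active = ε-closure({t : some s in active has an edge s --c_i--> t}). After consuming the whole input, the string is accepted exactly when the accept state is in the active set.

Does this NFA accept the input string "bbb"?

Answer: ACCEPT

Steps:
start: ε-closure({0}) = {0,1,2,6,8}
'b' @ 1: {7,8,9}  ✓accept
'b' @ 2: {7,8,9}  ✓accept
'b' @ 3: {7,8,9}  ✓accept
end set {7,8,9} — state 7 in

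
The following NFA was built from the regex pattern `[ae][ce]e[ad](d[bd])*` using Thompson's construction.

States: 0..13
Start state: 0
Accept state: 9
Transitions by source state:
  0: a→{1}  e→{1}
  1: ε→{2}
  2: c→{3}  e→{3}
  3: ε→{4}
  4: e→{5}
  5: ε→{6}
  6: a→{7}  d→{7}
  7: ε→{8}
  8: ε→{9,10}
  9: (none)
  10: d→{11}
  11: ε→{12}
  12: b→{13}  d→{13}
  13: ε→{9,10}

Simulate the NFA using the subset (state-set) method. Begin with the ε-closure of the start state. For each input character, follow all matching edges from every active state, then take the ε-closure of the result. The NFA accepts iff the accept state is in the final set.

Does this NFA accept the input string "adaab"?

Answer: REJECT

Trace:
start: ε-closure({0}) = {0}
'a' @ 1: {1,2}
'd' @ 2: {}  — no active states
rest 'aab' ignored (set empty)
end set {} — state 9 not in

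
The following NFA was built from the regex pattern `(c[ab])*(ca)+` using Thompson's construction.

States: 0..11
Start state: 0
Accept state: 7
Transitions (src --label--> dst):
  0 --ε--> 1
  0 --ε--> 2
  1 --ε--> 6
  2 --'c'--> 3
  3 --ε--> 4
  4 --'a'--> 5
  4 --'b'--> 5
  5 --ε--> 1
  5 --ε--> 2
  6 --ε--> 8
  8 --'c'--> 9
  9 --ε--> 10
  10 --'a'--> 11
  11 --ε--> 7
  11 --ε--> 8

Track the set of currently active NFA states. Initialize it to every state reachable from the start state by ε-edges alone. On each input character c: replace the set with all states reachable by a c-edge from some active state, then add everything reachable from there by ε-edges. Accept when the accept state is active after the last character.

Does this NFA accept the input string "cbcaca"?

Answer: ACCEPT

Derivation:
S₀ = ε-closure({0}) = {0,1,2,6,8}
'c' @ 1: {3,4,9,10}
'b' @ 2: {1,2,5,6,8}
'c' @ 3: {3,4,9,10}
'a' @ 4: {1,2,5,6,7,8,11}  (accept∈set)
'c' @ 5: {3,4,9,10}
'a' @ 6: {1,2,5,6,7,8,11}  (accept∈set)
final: {1,2,5,6,7,8,11}; accept 7 in set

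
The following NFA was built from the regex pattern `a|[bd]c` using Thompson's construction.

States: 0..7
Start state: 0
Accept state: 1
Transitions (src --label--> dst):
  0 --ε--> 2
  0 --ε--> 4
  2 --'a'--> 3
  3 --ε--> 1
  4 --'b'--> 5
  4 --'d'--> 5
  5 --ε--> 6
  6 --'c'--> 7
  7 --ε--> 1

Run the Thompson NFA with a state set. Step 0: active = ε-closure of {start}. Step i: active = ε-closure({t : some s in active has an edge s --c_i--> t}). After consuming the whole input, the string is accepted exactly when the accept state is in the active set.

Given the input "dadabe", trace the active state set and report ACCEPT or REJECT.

initial (ε-close {0}): {0,2,4}
'd' @ 1: {5,6}
'a' @ 2: {}  — no active states
rest 'dabe' ignored (set empty)
after full input: {}  (accept=1 not in)

Answer: REJECT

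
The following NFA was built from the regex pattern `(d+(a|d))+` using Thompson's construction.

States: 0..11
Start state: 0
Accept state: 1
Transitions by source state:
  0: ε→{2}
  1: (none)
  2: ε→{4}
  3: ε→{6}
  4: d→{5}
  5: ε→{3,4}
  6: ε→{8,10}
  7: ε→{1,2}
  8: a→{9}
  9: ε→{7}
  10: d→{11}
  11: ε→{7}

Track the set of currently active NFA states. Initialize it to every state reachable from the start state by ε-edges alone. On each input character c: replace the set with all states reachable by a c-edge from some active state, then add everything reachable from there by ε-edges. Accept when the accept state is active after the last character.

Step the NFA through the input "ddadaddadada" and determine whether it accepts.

start: ε-closure({0}) = {0,2,4}
'd' @ 1: {3,4,5,6,8,10}
'd' @ 2: {1,2,3,4,5,6,7,8,10,11}  ✓accept
'a' @ 3: {1,2,4,7,9}  ✓accept
'd' @ 4: {3,4,5,6,8,10}
'a' @ 5: {1,2,4,7,9}  ✓accept
'd' @ 6: {3,4,5,6,8,10}
'd' @ 7: {1,2,3,4,5,6,7,8,10,11}  ✓accept
'a' @ 8: {1,2,4,7,9}  ✓accept
'd' @ 9: {3,4,5,6,8,10}
'a' @ 10: {1,2,4,7,9}  ✓accept
'd' @ 11: {3,4,5,6,8,10}
'a' @ 12: {1,2,4,7,9}  ✓accept
end set {1,2,4,7,9} — state 1 in

Answer: ACCEPT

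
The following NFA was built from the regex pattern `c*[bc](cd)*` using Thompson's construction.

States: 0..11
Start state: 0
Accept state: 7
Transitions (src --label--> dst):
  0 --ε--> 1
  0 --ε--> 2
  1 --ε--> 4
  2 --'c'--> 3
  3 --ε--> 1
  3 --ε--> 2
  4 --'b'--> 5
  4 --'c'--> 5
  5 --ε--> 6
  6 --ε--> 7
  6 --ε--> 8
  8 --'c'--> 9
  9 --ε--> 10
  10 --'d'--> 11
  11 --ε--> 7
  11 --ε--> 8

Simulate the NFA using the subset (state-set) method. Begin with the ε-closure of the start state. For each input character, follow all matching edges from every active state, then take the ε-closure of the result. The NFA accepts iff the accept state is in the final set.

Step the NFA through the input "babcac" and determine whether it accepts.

start: ε-closure({0}) = {0,1,2,4}
'b' @ 1: {5,6,7,8}  ✓accept
'a' @ 2: {}  — state set empty
rest 'bcac' ignored (set empty)
after full input: {}  (accept=7 not in)

Answer: REJECT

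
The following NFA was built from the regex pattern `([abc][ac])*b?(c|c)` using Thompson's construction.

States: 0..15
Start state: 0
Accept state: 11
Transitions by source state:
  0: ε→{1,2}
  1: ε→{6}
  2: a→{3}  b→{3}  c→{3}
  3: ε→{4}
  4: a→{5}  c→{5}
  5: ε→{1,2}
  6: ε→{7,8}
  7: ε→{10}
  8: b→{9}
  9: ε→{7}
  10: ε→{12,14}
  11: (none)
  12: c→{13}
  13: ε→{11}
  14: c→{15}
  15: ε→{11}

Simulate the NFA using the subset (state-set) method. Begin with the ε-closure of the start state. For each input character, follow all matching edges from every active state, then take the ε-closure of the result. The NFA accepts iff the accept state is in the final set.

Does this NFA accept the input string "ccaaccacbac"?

Answer: ACCEPT

Derivation:
initial (ε-close {0}): {0,1,2,6,7,8,10,12,14}
'c' @ 1: {3,4,11,13,15}  ✓accept
'c' @ 2: {1,2,5,6,7,8,10,12,14}
'a' @ 3: {3,4}
'a' @ 4: {1,2,5,6,7,8,10,12,14}
'c' @ 5: {3,4,11,13,15}  ✓accept
'c' @ 6: {1,2,5,6,7,8,10,12,14}
'a' @ 7: {3,4}
'c' @ 8: {1,2,5,6,7,8,10,12,14}
'b' @ 9: {3,4,7,9,10,12,14}
'a' @ 10: {1,2,5,6,7,8,10,12,14}
'c' @ 11: {3,4,11,13,15}  ✓accept
after full input: {3,4,11,13,15}  (accept=11 in)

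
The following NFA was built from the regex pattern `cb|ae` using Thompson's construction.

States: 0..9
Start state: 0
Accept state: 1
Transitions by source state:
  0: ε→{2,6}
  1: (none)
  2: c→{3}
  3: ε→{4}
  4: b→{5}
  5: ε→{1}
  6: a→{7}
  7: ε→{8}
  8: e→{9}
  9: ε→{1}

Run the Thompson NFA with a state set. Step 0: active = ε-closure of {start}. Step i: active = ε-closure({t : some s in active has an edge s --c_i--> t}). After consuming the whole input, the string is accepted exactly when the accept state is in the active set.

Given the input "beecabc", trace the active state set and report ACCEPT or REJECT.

Answer: REJECT

Trace:
initial (ε-close {0}): {0,2,6}
'b' @ 1: {}  — state set empty
rest 'eecabc' ignored (set empty)
after full input: {}  (accept=1 not in)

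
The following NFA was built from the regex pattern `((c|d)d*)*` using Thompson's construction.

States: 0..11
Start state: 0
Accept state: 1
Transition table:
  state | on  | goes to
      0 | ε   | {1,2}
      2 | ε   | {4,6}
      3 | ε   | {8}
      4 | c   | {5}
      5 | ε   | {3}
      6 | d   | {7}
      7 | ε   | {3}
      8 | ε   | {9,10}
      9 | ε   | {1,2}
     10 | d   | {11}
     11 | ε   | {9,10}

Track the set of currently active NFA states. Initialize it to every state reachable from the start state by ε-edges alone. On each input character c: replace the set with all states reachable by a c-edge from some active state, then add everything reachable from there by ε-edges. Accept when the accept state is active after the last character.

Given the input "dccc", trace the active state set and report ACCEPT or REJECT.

Answer: ACCEPT

Steps:
start: ε-closure({0}) = {0,1,2,4,6}
'd' @ 1: {1,2,3,4,6,7,8,9,10}  (accept∈set)
'c' @ 2: {1,2,3,4,5,6,8,9,10}  (accept∈set)
'c' @ 3: {1,2,3,4,5,6,8,9,10}  (accept∈set)
'c' @ 4: {1,2,3,4,5,6,8,9,10}  (accept∈set)
final: {1,2,3,4,5,6,8,9,10}; accept 1 in set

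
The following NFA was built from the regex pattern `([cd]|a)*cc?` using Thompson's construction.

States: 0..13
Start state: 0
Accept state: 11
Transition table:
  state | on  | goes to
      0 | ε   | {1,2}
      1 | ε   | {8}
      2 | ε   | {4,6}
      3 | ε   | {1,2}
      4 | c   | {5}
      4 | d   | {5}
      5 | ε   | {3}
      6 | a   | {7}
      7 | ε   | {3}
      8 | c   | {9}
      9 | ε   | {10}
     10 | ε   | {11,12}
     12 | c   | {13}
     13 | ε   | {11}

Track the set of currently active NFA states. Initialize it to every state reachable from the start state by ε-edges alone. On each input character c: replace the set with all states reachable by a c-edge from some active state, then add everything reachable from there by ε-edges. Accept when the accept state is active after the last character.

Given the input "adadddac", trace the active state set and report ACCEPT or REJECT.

Answer: ACCEPT

Derivation:
initial (ε-close {0}): {0,1,2,4,6,8}
'a' @ 1: {1,2,3,4,6,7,8}
'd' @ 2: {1,2,3,4,5,6,8}
'a' @ 3: {1,2,3,4,6,7,8}
'd' @ 4: {1,2,3,4,5,6,8}
'd' @ 5: {1,2,3,4,5,6,8}
'd' @ 6: {1,2,3,4,5,6,8}
'a' @ 7: {1,2,3,4,6,7,8}
'c' @ 8: {1,2,3,4,5,6,8,9,10,11,12}  (accept∈set)
end set {1,2,3,4,5,6,8,9,10,11,12} — state 11 in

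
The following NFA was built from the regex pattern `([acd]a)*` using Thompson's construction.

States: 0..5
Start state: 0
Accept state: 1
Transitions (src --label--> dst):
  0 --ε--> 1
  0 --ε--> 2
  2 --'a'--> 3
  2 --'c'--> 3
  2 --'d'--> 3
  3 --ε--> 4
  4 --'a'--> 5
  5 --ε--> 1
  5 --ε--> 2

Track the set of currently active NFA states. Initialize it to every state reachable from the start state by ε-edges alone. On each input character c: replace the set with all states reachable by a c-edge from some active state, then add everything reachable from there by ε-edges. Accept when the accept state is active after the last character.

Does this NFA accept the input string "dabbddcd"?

Answer: REJECT

Derivation:
initial (ε-close {0}): {0,1,2}
'd' @ 1: {3,4}
'a' @ 2: {1,2,5}  ✓accept
'b' @ 3: {}  — dead — no transitions
rest 'bddcd' ignored (set empty)
after full input: {}  (accept=1 not in)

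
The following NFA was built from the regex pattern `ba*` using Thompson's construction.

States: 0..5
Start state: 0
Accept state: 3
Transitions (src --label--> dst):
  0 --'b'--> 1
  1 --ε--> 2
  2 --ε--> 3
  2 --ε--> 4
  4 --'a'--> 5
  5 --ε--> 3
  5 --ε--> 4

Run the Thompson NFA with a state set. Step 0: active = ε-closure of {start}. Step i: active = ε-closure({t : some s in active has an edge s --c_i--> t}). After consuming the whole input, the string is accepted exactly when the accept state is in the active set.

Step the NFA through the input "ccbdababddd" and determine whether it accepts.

Answer: REJECT

Trace:
initial (ε-close {0}): {0}
'c' @ 1: {}  — no active states
rest 'cbdababddd' ignored (set empty)
final: {}; accept 3 not in set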